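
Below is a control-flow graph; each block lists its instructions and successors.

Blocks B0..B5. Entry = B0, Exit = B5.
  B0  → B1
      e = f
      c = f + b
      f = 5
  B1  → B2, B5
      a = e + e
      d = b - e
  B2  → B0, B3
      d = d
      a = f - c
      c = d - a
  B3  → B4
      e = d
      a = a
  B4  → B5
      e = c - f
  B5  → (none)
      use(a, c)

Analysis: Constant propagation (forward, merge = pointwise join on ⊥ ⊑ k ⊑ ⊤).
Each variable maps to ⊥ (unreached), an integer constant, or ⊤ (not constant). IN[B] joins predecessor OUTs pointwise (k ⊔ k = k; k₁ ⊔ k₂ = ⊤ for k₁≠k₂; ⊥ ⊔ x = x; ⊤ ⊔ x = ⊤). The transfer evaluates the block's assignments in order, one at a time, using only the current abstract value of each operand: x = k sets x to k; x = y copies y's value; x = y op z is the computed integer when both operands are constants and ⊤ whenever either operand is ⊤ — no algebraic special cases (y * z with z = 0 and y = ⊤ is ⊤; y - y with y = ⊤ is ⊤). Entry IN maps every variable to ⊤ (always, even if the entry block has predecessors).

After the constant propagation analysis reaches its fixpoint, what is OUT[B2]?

Converged values:
  B0:   IN=(all ⊤)   OUT={f:5; rest ⊤}
  B1:   IN={f:5; rest ⊤}   OUT={f:5; rest ⊤}
  B2:   IN={f:5; rest ⊤}   OUT={f:5; rest ⊤}
  B3:   IN={f:5; rest ⊤}   OUT={f:5; rest ⊤}
  B4:   IN={f:5; rest ⊤}   OUT={f:5; rest ⊤}
  B5:   IN={f:5; rest ⊤}   OUT={f:5; rest ⊤}

Merge at B2: IN[B2] = OUT[B1] = {a: ⊤, b: ⊤, c: ⊤, d: ⊤, e: ⊤, f: 5}
Applying B2's transfer function to that IN value gives OUT[B2] (row B2 above).

Answer: {a: ⊤, b: ⊤, c: ⊤, d: ⊤, e: ⊤, f: 5}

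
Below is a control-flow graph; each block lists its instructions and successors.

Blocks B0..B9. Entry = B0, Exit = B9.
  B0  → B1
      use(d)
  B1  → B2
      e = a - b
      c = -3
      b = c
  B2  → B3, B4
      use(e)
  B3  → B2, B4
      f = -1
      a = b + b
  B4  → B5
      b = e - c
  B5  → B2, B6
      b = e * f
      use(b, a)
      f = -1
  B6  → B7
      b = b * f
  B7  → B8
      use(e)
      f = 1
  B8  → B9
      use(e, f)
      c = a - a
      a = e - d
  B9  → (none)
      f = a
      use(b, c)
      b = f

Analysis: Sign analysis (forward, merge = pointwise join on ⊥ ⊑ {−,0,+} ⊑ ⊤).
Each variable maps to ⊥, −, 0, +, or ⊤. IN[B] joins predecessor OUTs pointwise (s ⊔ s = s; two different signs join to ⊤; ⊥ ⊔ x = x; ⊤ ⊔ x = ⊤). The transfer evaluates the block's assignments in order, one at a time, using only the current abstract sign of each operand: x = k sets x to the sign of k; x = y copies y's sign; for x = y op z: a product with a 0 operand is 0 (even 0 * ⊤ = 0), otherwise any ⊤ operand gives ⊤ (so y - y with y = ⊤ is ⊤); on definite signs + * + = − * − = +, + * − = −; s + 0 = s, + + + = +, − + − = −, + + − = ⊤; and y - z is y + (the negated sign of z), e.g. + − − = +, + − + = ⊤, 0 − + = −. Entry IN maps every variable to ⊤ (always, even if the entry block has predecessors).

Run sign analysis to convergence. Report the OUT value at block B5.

Fixpoint table:
  B0:  IN=(all ⊤)  OUT=(all ⊤)
  B1:  IN=(all ⊤)  OUT={b:-, c:-; rest ⊤}
  B2:  IN={c:-; rest ⊤}  OUT={c:-; rest ⊤}
  B3:  IN={c:-; rest ⊤}  OUT={c:-, f:-; rest ⊤}
  B4:  IN={c:-; rest ⊤}  OUT={c:-; rest ⊤}
  B5:  IN={c:-; rest ⊤}  OUT={c:-, f:-; rest ⊤}
  B6:  IN={c:-, f:-; rest ⊤}  OUT={c:-, f:-; rest ⊤}
  B7:  IN={c:-, f:-; rest ⊤}  OUT={c:-, f:+; rest ⊤}
  B8:  IN={c:-, f:+; rest ⊤}  OUT={f:+; rest ⊤}
  B9:  IN={f:+; rest ⊤}  OUT=(all ⊤)

Merge at B5: IN[B5] = OUT[B4] = {a: ⊤, b: ⊤, c: -, d: ⊤, e: ⊤, f: ⊤}
Applying B5's transfer function to that IN value gives OUT[B5] (row B5 above).

Answer: {a: ⊤, b: ⊤, c: -, d: ⊤, e: ⊤, f: -}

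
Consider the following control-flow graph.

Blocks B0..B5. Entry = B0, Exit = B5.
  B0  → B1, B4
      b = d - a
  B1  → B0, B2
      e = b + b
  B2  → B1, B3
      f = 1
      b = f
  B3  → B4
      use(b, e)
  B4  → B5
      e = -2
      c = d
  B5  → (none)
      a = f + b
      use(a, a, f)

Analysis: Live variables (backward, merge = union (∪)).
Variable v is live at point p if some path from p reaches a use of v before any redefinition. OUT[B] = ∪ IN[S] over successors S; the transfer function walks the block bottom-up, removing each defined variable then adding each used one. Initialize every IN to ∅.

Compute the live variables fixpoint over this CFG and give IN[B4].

Converged values:
  B0: | IN={a, d, f} | OUT={a, b, d, f}
  B1: | IN={a, b, d, f} | OUT={a, d, e, f}
  B2: | IN={a, d, e} | OUT={a, b, d, e, f}
  B3: | IN={b, d, e, f} | OUT={b, d, f}
  B4: | IN={b, d, f} | OUT={b, f}
  B5: | IN={b, f} | OUT={}

Merge at B4: OUT[B4] = IN[B5] = {b, f}
Applying B4's transfer function to that OUT value gives IN[B4] (row B4 above).

Answer: {b, d, f}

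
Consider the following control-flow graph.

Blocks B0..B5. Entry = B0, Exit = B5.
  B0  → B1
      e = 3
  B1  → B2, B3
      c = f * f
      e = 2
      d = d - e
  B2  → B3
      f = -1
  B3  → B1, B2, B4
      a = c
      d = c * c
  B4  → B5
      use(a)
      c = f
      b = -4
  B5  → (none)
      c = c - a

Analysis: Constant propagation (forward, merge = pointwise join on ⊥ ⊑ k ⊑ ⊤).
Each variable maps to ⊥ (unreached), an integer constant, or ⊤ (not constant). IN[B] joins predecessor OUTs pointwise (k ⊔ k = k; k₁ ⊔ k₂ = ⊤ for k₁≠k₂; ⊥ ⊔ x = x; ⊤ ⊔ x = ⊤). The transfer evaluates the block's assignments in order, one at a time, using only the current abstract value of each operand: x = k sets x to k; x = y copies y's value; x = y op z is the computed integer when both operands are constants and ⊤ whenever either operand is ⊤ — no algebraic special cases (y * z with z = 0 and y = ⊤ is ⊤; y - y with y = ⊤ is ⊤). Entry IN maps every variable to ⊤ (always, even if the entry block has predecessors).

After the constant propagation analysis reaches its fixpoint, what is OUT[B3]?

Answer: {a: ⊤, b: ⊤, c: ⊤, d: ⊤, e: 2, f: ⊤}

Working:
Converged values:
  B0:   IN=(all ⊤)   OUT={e:3; rest ⊤}
  B1:   IN=(all ⊤)   OUT={e:2; rest ⊤}
  B2:   IN={e:2; rest ⊤}   OUT={e:2, f:-1; rest ⊤}
  B3:   IN={e:2; rest ⊤}   OUT={e:2; rest ⊤}
  B4:   IN={e:2; rest ⊤}   OUT={b:-4, e:2; rest ⊤}
  B5:   IN={b:-4, e:2; rest ⊤}   OUT={b:-4, e:2; rest ⊤}

Merge at B3: IN[B3] = OUT[B1] ⊔ OUT[B2] = {a: ⊤, b: ⊤, c: ⊤, d: ⊤, e: 2, f: ⊤}
Applying B3's transfer function to that IN value gives OUT[B3] (row B3 above).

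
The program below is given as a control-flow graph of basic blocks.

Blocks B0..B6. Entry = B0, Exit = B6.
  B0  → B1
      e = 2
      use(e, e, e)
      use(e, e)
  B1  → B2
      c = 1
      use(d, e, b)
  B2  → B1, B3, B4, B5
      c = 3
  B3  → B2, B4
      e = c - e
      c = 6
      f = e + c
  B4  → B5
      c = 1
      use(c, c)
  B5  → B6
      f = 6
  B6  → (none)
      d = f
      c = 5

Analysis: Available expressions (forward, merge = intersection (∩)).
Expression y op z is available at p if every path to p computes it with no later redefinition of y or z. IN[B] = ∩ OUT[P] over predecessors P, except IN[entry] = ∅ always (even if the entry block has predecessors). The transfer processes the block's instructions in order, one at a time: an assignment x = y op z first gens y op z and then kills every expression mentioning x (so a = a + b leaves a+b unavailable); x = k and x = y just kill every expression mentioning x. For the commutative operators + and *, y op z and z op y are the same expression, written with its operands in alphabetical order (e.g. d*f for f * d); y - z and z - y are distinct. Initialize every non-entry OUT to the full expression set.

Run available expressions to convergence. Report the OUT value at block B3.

Fixpoint table:
  B0:  IN={}  OUT={}
  B1:  IN={}  OUT={}
  B2:  IN={}  OUT={}
  B3:  IN={}  OUT={c+e}
  B4:  IN={}  OUT={}
  B5:  IN={}  OUT={}
  B6:  IN={}  OUT={}

Merge at B3: IN[B3] = OUT[B2] = {}
Applying B3's transfer function to that IN value gives OUT[B3] (row B3 above).

Answer: {c+e}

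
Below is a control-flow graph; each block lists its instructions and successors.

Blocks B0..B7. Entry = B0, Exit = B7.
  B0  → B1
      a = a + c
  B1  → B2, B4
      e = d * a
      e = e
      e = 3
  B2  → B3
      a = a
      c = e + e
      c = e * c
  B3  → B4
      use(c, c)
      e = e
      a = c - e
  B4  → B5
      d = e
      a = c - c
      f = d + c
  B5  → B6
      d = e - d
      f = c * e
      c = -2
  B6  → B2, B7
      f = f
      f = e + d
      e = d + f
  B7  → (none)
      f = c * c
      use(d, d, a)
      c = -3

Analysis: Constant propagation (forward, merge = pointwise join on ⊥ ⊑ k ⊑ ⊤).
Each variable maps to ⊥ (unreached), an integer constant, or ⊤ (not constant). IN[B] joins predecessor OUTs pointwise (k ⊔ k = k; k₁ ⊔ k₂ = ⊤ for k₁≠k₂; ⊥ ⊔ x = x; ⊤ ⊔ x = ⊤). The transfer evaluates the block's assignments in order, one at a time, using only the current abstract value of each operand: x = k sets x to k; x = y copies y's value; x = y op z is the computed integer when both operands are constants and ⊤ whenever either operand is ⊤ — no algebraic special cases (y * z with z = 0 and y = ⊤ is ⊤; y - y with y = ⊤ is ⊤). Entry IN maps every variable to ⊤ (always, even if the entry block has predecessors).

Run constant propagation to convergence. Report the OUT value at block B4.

Per-block solution:
  B0:   IN=(all ⊤)   OUT=(all ⊤)
  B1:   IN=(all ⊤)   OUT={e:3; rest ⊤}
  B2:   IN={e:3; rest ⊤}   OUT={c:18, e:3; rest ⊤}
  B3:   IN={c:18, e:3; rest ⊤}   OUT={a:15, c:18, e:3; rest ⊤}
  B4:   IN={e:3; rest ⊤}   OUT={d:3, e:3; rest ⊤}
  B5:   IN={d:3, e:3; rest ⊤}   OUT={c:-2, d:0, e:3; rest ⊤}
  B6:   IN={c:-2, d:0, e:3; rest ⊤}   OUT={c:-2, d:0, e:3, f:3; rest ⊤}
  B7:   IN={c:-2, d:0, e:3, f:3; rest ⊤}   OUT={c:-3, d:0, e:3, f:4; rest ⊤}

Merge at B4: IN[B4] = OUT[B1] ⊔ OUT[B3] = {a: ⊤, b: ⊤, c: ⊤, d: ⊤, e: 3, f: ⊤}
Applying B4's transfer function to that IN value gives OUT[B4] (row B4 above).

Answer: {a: ⊤, b: ⊤, c: ⊤, d: 3, e: 3, f: ⊤}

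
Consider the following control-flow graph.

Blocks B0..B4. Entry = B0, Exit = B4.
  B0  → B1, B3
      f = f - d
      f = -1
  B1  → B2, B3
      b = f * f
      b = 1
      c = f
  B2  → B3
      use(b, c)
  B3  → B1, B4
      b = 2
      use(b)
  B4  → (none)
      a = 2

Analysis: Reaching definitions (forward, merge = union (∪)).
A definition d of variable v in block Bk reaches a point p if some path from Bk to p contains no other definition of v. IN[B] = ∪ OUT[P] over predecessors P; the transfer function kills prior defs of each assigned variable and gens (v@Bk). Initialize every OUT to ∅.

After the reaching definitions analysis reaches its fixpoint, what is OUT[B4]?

Fixpoint table:
  B0:  IN={}  OUT={f@B0}
  B1:  IN={b@B3, c@B1, f@B0}  OUT={b@B1, c@B1, f@B0}
  B2:  IN={b@B1, c@B1, f@B0}  OUT={b@B1, c@B1, f@B0}
  B3:  IN={b@B1, c@B1, f@B0}  OUT={b@B3, c@B1, f@B0}
  B4:  IN={b@B3, c@B1, f@B0}  OUT={a@B4, b@B3, c@B1, f@B0}

Merge at B4: IN[B4] = OUT[B3] = {b@B3, c@B1, f@B0}
Applying B4's transfer function to that IN value gives OUT[B4] (row B4 above).

Answer: {a@B4, b@B3, c@B1, f@B0}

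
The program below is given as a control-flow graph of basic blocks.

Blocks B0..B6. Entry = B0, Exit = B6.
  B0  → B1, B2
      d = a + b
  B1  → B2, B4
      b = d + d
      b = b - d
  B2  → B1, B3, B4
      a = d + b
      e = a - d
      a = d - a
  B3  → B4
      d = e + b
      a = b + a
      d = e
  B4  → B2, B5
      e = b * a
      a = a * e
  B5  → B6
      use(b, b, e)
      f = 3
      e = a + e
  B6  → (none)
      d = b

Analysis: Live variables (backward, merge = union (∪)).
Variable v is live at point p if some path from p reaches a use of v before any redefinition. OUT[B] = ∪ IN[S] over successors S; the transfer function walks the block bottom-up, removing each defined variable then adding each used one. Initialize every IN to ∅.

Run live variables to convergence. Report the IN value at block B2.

Answer: {b, d}

Derivation:
Per-block solution:
  B0:  IN={a, b}  OUT={a, b, d}
  B1:  IN={a, d}  OUT={a, b, d}
  B2:  IN={b, d}  OUT={a, b, d, e}
  B3:  IN={a, b, e}  OUT={a, b, d}
  B4:  IN={a, b, d}  OUT={a, b, d, e}
  B5:  IN={a, b, e}  OUT={b}
  B6:  IN={b}  OUT={}

Merge at B2: OUT[B2] = IN[B1] ⊔ IN[B3] ⊔ IN[B4] = {a, b, d, e}
Applying B2's transfer function to that OUT value gives IN[B2] (row B2 above).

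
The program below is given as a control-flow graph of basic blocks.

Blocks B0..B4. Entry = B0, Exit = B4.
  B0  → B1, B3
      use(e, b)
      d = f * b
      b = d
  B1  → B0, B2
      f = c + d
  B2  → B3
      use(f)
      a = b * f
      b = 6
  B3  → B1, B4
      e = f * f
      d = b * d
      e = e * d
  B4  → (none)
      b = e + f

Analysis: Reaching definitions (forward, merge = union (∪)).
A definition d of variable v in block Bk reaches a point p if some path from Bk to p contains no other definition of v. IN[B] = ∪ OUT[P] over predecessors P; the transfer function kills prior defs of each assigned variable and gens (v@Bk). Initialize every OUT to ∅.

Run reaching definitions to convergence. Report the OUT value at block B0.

Answer: {a@B2, b@B0, d@B0, e@B3, f@B1}

Derivation:
Fixpoint table:
  B0:   IN={a@B2, b@B0, b@B2, d@B0, d@B3, e@B3, f@B1}   OUT={a@B2, b@B0, d@B0, e@B3, f@B1}
  B1:   IN={a@B2, b@B0, b@B2, d@B0, d@B3, e@B3, f@B1}   OUT={a@B2, b@B0, b@B2, d@B0, d@B3, e@B3, f@B1}
  B2:   IN={a@B2, b@B0, b@B2, d@B0, d@B3, e@B3, f@B1}   OUT={a@B2, b@B2, d@B0, d@B3, e@B3, f@B1}
  B3:   IN={a@B2, b@B0, b@B2, d@B0, d@B3, e@B3, f@B1}   OUT={a@B2, b@B0, b@B2, d@B3, e@B3, f@B1}
  B4:   IN={a@B2, b@B0, b@B2, d@B3, e@B3, f@B1}   OUT={a@B2, b@B4, d@B3, e@B3, f@B1}

Merge at B0 (entry node, so the boundary value {} is joined with the incoming edge(s)): IN[B0] = {} ⊔ OUT[B1] = {a@B2, b@B0, b@B2, d@B0, d@B3, e@B3, f@B1}
Applying B0's transfer function to that IN value gives OUT[B0] (row B0 above).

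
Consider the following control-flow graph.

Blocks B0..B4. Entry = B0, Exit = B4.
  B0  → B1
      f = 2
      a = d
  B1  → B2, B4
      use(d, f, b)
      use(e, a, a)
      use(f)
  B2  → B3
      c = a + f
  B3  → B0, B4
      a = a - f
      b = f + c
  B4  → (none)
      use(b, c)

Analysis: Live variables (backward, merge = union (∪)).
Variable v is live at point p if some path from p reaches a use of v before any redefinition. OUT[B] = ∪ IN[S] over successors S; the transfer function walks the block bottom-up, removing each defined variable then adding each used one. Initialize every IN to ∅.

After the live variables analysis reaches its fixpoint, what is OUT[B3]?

Fixpoint table:
  B0:  IN={b, c, d, e}  OUT={a, b, c, d, e, f}
  B1:  IN={a, b, c, d, e, f}  OUT={a, b, c, d, e, f}
  B2:  IN={a, d, e, f}  OUT={a, c, d, e, f}
  B3:  IN={a, c, d, e, f}  OUT={b, c, d, e}
  B4:  IN={b, c}  OUT={}

Merge at B3: OUT[B3] = IN[B0] ⊔ IN[B4] = {b, c, d, e}

Answer: {b, c, d, e}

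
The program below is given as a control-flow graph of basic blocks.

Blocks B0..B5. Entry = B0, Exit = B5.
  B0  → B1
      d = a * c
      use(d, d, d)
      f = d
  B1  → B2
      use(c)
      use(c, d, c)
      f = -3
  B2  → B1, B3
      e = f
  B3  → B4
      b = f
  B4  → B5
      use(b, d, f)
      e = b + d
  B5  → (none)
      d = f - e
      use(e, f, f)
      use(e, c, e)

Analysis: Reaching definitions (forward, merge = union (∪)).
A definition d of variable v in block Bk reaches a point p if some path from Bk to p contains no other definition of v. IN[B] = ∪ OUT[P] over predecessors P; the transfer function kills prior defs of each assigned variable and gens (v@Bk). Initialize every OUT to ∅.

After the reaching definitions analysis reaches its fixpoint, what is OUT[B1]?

Fixpoint table:
  B0: | IN={} | OUT={d@B0, f@B0}
  B1: | IN={d@B0, e@B2, f@B0, f@B1} | OUT={d@B0, e@B2, f@B1}
  B2: | IN={d@B0, e@B2, f@B1} | OUT={d@B0, e@B2, f@B1}
  B3: | IN={d@B0, e@B2, f@B1} | OUT={b@B3, d@B0, e@B2, f@B1}
  B4: | IN={b@B3, d@B0, e@B2, f@B1} | OUT={b@B3, d@B0, e@B4, f@B1}
  B5: | IN={b@B3, d@B0, e@B4, f@B1} | OUT={b@B3, d@B5, e@B4, f@B1}

Merge at B1: IN[B1] = OUT[B0] ⊔ OUT[B2] = {d@B0, e@B2, f@B0, f@B1}
Applying B1's transfer function to that IN value gives OUT[B1] (row B1 above).

Answer: {d@B0, e@B2, f@B1}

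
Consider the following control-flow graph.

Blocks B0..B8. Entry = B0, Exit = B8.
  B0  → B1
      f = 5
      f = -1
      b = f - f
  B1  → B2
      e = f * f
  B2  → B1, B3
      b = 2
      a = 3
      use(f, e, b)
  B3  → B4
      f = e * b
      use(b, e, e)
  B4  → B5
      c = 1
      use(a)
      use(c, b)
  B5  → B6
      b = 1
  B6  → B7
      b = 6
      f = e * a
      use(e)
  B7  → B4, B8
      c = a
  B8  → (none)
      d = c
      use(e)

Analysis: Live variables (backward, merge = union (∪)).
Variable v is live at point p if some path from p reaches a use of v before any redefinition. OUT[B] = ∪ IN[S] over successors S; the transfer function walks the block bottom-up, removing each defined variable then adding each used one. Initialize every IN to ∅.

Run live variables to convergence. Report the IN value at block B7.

Converged values:
  B0:  IN={}  OUT={f}
  B1:  IN={f}  OUT={e, f}
  B2:  IN={e, f}  OUT={a, b, e, f}
  B3:  IN={a, b, e}  OUT={a, b, e}
  B4:  IN={a, b, e}  OUT={a, e}
  B5:  IN={a, e}  OUT={a, e}
  B6:  IN={a, e}  OUT={a, b, e}
  B7:  IN={a, b, e}  OUT={a, b, c, e}
  B8:  IN={c, e}  OUT={}

Merge at B7: OUT[B7] = IN[B4] ⊔ IN[B8] = {a, b, c, e}
Applying B7's transfer function to that OUT value gives IN[B7] (row B7 above).

Answer: {a, b, e}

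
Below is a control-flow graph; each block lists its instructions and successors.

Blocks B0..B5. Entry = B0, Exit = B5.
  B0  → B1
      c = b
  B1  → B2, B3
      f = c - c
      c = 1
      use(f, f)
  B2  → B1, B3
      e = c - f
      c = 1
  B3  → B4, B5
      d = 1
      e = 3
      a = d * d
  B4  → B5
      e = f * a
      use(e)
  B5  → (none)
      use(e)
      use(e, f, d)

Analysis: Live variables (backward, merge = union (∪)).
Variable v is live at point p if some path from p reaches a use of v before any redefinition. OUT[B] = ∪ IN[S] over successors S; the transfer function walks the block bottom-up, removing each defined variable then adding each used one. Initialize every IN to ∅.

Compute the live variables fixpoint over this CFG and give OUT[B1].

Per-block solution:
  B0:  IN={b}  OUT={c}
  B1:  IN={c}  OUT={c, f}
  B2:  IN={c, f}  OUT={c, f}
  B3:  IN={f}  OUT={a, d, e, f}
  B4:  IN={a, d, f}  OUT={d, e, f}
  B5:  IN={d, e, f}  OUT={}

Merge at B1: OUT[B1] = IN[B2] ⊔ IN[B3] = {c, f}

Answer: {c, f}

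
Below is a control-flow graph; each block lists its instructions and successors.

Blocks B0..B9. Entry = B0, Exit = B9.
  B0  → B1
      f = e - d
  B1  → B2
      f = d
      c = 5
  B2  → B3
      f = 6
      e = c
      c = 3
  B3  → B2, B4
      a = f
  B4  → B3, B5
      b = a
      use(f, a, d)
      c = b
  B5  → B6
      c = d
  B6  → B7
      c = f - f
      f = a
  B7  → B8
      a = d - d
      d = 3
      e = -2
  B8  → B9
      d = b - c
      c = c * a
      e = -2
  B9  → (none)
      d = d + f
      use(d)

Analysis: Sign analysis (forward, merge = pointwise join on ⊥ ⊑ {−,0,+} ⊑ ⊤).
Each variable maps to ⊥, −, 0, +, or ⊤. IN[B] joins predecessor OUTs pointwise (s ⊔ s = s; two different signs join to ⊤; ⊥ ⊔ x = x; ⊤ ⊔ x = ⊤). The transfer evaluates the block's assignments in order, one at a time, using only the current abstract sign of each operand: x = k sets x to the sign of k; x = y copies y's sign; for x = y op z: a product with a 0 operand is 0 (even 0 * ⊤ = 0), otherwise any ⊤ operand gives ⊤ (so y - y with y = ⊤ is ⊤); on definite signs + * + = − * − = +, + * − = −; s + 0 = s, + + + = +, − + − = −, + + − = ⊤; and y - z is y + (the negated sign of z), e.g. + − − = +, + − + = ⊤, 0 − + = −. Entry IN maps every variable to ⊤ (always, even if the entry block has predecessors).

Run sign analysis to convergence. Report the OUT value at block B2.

Fixpoint table:
  B0:   IN=(all ⊤)   OUT=(all ⊤)
  B1:   IN=(all ⊤)   OUT={c:+; rest ⊤}
  B2:   IN={c:+; rest ⊤}   OUT={c:+, e:+, f:+; rest ⊤}
  B3:   IN={c:+, e:+, f:+; rest ⊤}   OUT={a:+, c:+, e:+, f:+; rest ⊤}
  B4:   IN={a:+, c:+, e:+, f:+; rest ⊤}   OUT={a:+, b:+, c:+, e:+, f:+; rest ⊤}
  B5:   IN={a:+, b:+, c:+, e:+, f:+; rest ⊤}   OUT={a:+, b:+, e:+, f:+; rest ⊤}
  B6:   IN={a:+, b:+, e:+, f:+; rest ⊤}   OUT={a:+, b:+, e:+, f:+; rest ⊤}
  B7:   IN={a:+, b:+, e:+, f:+; rest ⊤}   OUT={b:+, d:+, e:-, f:+; rest ⊤}
  B8:   IN={b:+, d:+, e:-, f:+; rest ⊤}   OUT={b:+, e:-, f:+; rest ⊤}
  B9:   IN={b:+, e:-, f:+; rest ⊤}   OUT={b:+, e:-, f:+; rest ⊤}

Merge at B2: IN[B2] = OUT[B1] ⊔ OUT[B3] = {a: ⊤, b: ⊤, c: +, d: ⊤, e: ⊤, f: ⊤}
Applying B2's transfer function to that IN value gives OUT[B2] (row B2 above).

Answer: {a: ⊤, b: ⊤, c: +, d: ⊤, e: +, f: +}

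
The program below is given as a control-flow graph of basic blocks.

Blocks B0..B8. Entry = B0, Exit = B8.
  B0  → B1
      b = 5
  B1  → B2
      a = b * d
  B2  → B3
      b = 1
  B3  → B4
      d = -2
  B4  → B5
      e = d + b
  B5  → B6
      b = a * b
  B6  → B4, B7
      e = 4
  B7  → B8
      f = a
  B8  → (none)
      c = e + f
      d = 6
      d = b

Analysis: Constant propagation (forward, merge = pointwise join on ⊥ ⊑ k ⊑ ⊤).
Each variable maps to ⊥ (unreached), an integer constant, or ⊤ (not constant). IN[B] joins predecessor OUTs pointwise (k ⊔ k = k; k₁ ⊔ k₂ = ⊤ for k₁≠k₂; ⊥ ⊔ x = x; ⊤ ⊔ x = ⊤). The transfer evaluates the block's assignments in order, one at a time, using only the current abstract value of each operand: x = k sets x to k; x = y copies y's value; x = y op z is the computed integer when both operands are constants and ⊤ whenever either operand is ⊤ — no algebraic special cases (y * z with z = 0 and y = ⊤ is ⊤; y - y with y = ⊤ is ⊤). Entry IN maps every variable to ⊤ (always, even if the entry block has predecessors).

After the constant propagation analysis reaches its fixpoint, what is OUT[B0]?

Answer: {a: ⊤, b: 5, c: ⊤, d: ⊤, e: ⊤, f: ⊤}

Derivation:
Per-block solution:
  B0:  IN=(all ⊤)  OUT={b:5; rest ⊤}
  B1:  IN={b:5; rest ⊤}  OUT={b:5; rest ⊤}
  B2:  IN={b:5; rest ⊤}  OUT={b:1; rest ⊤}
  B3:  IN={b:1; rest ⊤}  OUT={b:1, d:-2; rest ⊤}
  B4:  IN={d:-2; rest ⊤}  OUT={d:-2; rest ⊤}
  B5:  IN={d:-2; rest ⊤}  OUT={d:-2; rest ⊤}
  B6:  IN={d:-2; rest ⊤}  OUT={d:-2, e:4; rest ⊤}
  B7:  IN={d:-2, e:4; rest ⊤}  OUT={d:-2, e:4; rest ⊤}
  B8:  IN={d:-2, e:4; rest ⊤}  OUT={e:4; rest ⊤}

B0 is the boundary node: IN[B0] = {a: ⊤, b: ⊤, c: ⊤, d: ⊤, e: ⊤, f: ⊤}
Applying B0's transfer function to that IN value gives OUT[B0] (row B0 above).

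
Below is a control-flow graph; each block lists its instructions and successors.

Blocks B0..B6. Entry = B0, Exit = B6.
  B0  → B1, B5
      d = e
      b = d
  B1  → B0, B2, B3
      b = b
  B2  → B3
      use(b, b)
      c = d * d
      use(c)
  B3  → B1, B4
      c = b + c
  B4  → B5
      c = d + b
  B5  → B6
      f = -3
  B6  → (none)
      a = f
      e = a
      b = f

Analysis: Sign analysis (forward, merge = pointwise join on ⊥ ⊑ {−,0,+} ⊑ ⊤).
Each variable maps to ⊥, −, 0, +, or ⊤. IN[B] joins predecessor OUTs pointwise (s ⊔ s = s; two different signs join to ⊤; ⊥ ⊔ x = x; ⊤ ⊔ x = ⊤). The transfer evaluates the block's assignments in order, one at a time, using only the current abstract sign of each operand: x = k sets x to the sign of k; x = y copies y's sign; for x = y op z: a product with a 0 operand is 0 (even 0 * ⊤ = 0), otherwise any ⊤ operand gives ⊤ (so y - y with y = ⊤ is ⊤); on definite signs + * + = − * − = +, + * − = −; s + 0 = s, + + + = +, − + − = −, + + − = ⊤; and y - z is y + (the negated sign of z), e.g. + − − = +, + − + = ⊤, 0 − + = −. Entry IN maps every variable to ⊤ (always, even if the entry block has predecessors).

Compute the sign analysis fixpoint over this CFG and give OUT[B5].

Answer: {a: ⊤, b: ⊤, c: ⊤, d: ⊤, e: ⊤, f: -}

Working:
Fixpoint table:
  B0:  IN=(all ⊤)  OUT=(all ⊤)
  B1:  IN=(all ⊤)  OUT=(all ⊤)
  B2:  IN=(all ⊤)  OUT=(all ⊤)
  B3:  IN=(all ⊤)  OUT=(all ⊤)
  B4:  IN=(all ⊤)  OUT=(all ⊤)
  B5:  IN=(all ⊤)  OUT={f:-; rest ⊤}
  B6:  IN={f:-; rest ⊤}  OUT={a:-, b:-, e:-, f:-; rest ⊤}

Merge at B5: IN[B5] = OUT[B0] ⊔ OUT[B4] = {a: ⊤, b: ⊤, c: ⊤, d: ⊤, e: ⊤, f: ⊤}
Applying B5's transfer function to that IN value gives OUT[B5] (row B5 above).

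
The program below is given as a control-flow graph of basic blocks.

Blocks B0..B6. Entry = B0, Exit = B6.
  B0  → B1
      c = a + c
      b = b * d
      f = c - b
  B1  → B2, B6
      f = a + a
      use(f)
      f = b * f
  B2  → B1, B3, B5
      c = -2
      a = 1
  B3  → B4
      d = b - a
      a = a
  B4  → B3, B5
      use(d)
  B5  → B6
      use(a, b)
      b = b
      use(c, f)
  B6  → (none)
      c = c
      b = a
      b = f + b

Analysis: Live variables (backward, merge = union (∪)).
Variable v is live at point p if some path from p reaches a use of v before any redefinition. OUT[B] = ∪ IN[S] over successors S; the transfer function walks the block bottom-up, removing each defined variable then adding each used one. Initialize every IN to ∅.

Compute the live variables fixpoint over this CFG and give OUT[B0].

Converged values:
  B0: | IN={a, b, c, d} | OUT={a, b, c}
  B1: | IN={a, b, c} | OUT={a, b, c, f}
  B2: | IN={b, f} | OUT={a, b, c, f}
  B3: | IN={a, b, c, f} | OUT={a, b, c, d, f}
  B4: | IN={a, b, c, d, f} | OUT={a, b, c, f}
  B5: | IN={a, b, c, f} | OUT={a, c, f}
  B6: | IN={a, c, f} | OUT={}

Merge at B0: OUT[B0] = IN[B1] = {a, b, c}

Answer: {a, b, c}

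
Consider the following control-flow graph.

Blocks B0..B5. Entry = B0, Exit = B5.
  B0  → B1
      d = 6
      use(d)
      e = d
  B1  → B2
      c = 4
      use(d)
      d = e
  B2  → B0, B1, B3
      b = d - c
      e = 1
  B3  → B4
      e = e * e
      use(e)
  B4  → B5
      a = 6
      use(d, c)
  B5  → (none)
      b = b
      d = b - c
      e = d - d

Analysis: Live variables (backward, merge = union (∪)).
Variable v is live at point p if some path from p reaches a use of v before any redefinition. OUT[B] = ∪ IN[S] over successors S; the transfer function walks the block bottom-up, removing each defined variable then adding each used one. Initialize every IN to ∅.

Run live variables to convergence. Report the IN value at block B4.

Fixpoint table:
  B0: | IN={} | OUT={d, e}
  B1: | IN={d, e} | OUT={c, d}
  B2: | IN={c, d} | OUT={b, c, d, e}
  B3: | IN={b, c, d, e} | OUT={b, c, d}
  B4: | IN={b, c, d} | OUT={b, c}
  B5: | IN={b, c} | OUT={}

Merge at B4: OUT[B4] = IN[B5] = {b, c}
Applying B4's transfer function to that OUT value gives IN[B4] (row B4 above).

Answer: {b, c, d}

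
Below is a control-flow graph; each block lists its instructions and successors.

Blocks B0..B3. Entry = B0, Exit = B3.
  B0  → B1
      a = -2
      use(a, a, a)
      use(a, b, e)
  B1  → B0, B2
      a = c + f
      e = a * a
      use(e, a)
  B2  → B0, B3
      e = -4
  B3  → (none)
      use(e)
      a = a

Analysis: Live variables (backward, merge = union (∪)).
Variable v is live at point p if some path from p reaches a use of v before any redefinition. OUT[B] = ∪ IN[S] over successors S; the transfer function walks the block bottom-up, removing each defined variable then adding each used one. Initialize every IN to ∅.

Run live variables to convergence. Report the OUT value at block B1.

Converged values:
  B0: | IN={b, c, e, f} | OUT={b, c, f}
  B1: | IN={b, c, f} | OUT={a, b, c, e, f}
  B2: | IN={a, b, c, f} | OUT={a, b, c, e, f}
  B3: | IN={a, e} | OUT={}

Merge at B1: OUT[B1] = IN[B0] ⊔ IN[B2] = {a, b, c, e, f}

Answer: {a, b, c, e, f}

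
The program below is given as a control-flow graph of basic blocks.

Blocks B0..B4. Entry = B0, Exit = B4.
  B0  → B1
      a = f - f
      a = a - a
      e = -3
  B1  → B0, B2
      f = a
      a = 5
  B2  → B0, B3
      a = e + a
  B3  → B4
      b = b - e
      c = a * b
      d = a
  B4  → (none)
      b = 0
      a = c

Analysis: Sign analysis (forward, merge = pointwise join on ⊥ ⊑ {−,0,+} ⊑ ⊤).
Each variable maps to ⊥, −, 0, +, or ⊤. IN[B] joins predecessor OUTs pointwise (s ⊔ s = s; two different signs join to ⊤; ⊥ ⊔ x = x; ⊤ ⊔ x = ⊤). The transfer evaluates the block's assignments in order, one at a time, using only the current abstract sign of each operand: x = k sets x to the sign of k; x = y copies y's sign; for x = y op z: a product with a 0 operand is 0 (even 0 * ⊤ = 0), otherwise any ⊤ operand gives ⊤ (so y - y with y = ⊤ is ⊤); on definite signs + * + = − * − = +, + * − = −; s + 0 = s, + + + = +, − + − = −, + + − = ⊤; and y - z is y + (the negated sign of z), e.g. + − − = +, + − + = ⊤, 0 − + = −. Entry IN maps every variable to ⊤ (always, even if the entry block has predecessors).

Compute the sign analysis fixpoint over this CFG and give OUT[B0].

Answer: {a: ⊤, b: ⊤, c: ⊤, d: ⊤, e: -, f: ⊤}

Derivation:
Per-block solution:
  B0:   IN=(all ⊤)   OUT={e:-; rest ⊤}
  B1:   IN={e:-; rest ⊤}   OUT={a:+, e:-; rest ⊤}
  B2:   IN={a:+, e:-; rest ⊤}   OUT={e:-; rest ⊤}
  B3:   IN={e:-; rest ⊤}   OUT={e:-; rest ⊤}
  B4:   IN={e:-; rest ⊤}   OUT={b:0, e:-; rest ⊤}

Merge at B0 (entry node, so the boundary value (all ⊤) is joined with the incoming edge(s)): IN[B0] = (all ⊤) ⊔ OUT[B1] ⊔ OUT[B2] = {a: ⊤, b: ⊤, c: ⊤, d: ⊤, e: ⊤, f: ⊤}
Applying B0's transfer function to that IN value gives OUT[B0] (row B0 above).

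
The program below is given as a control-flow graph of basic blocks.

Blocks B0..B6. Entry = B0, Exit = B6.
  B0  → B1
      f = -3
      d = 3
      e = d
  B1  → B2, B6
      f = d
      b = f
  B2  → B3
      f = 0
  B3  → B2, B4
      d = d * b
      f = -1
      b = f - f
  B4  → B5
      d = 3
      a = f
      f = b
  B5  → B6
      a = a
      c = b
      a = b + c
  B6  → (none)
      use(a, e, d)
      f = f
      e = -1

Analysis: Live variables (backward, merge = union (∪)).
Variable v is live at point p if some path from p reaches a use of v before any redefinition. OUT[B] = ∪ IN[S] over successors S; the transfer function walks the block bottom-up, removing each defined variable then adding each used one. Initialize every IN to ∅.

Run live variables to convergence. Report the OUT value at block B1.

Answer: {a, b, d, e, f}

Trace:
Converged values:
  B0:   IN={a}   OUT={a, d, e}
  B1:   IN={a, d, e}   OUT={a, b, d, e, f}
  B2:   IN={b, d, e}   OUT={b, d, e}
  B3:   IN={b, d, e}   OUT={b, d, e, f}
  B4:   IN={b, e, f}   OUT={a, b, d, e, f}
  B5:   IN={a, b, d, e, f}   OUT={a, d, e, f}
  B6:   IN={a, d, e, f}   OUT={}

Merge at B1: OUT[B1] = IN[B2] ⊔ IN[B6] = {a, b, d, e, f}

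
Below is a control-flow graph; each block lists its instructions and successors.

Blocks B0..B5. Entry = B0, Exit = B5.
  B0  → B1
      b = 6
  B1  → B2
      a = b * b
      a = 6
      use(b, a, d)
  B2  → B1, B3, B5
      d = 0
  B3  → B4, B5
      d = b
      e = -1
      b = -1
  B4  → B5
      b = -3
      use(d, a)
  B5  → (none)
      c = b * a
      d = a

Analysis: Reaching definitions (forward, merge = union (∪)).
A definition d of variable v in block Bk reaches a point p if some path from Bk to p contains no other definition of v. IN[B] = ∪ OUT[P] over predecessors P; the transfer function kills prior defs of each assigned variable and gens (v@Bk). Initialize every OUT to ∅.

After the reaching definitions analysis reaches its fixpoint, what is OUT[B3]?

Fixpoint table:
  B0:  IN={}  OUT={b@B0}
  B1:  IN={a@B1, b@B0, d@B2}  OUT={a@B1, b@B0, d@B2}
  B2:  IN={a@B1, b@B0, d@B2}  OUT={a@B1, b@B0, d@B2}
  B3:  IN={a@B1, b@B0, d@B2}  OUT={a@B1, b@B3, d@B3, e@B3}
  B4:  IN={a@B1, b@B3, d@B3, e@B3}  OUT={a@B1, b@B4, d@B3, e@B3}
  B5:  IN={a@B1, b@B0, b@B3, b@B4, d@B2, d@B3, e@B3}  OUT={a@B1, b@B0, b@B3, b@B4, c@B5, d@B5, e@B3}

Merge at B3: IN[B3] = OUT[B2] = {a@B1, b@B0, d@B2}
Applying B3's transfer function to that IN value gives OUT[B3] (row B3 above).

Answer: {a@B1, b@B3, d@B3, e@B3}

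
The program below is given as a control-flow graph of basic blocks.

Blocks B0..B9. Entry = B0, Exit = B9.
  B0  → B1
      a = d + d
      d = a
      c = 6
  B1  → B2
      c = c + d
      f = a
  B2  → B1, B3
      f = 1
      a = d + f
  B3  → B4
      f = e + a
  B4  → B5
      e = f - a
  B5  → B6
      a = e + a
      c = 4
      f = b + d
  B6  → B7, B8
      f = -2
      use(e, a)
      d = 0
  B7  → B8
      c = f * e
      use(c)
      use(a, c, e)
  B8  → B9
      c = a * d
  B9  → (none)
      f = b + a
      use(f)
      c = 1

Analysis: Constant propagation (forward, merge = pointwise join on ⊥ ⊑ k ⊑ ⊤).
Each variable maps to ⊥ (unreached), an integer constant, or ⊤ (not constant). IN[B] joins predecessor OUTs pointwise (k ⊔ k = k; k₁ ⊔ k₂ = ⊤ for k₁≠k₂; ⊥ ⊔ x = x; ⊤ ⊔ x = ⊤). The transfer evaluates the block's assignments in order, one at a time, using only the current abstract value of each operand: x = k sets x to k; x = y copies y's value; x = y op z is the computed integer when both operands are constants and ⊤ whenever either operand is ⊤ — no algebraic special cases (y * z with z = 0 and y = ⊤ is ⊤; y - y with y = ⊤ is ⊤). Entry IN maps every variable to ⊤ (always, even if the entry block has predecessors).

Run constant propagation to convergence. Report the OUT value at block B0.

Answer: {a: ⊤, b: ⊤, c: 6, d: ⊤, e: ⊤, f: ⊤}

Working:
Per-block solution:
  B0: | IN=(all ⊤) | OUT={c:6; rest ⊤}
  B1: | IN=(all ⊤) | OUT=(all ⊤)
  B2: | IN=(all ⊤) | OUT={f:1; rest ⊤}
  B3: | IN={f:1; rest ⊤} | OUT=(all ⊤)
  B4: | IN=(all ⊤) | OUT=(all ⊤)
  B5: | IN=(all ⊤) | OUT={c:4; rest ⊤}
  B6: | IN={c:4; rest ⊤} | OUT={c:4, d:0, f:-2; rest ⊤}
  B7: | IN={c:4, d:0, f:-2; rest ⊤} | OUT={d:0, f:-2; rest ⊤}
  B8: | IN={d:0, f:-2; rest ⊤} | OUT={d:0, f:-2; rest ⊤}
  B9: | IN={d:0, f:-2; rest ⊤} | OUT={c:1, d:0; rest ⊤}

B0 is the boundary node: IN[B0] = {a: ⊤, b: ⊤, c: ⊤, d: ⊤, e: ⊤, f: ⊤}
Applying B0's transfer function to that IN value gives OUT[B0] (row B0 above).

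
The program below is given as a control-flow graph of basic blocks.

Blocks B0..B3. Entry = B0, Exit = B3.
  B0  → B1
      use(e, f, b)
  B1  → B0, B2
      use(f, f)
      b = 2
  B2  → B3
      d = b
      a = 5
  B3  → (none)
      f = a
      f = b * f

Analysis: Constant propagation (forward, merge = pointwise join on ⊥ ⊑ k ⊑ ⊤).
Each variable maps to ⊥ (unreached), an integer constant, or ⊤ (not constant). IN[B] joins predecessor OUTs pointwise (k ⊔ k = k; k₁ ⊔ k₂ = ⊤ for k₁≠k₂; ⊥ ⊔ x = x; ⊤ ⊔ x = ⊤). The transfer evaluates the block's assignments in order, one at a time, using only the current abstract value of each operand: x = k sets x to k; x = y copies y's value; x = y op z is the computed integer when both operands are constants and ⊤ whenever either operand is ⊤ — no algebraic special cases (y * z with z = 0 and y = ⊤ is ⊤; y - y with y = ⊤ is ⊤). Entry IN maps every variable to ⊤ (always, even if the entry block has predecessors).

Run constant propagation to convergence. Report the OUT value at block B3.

Answer: {a: 5, b: 2, c: ⊤, d: 2, e: ⊤, f: 10}

Derivation:
Fixpoint table:
  B0:  IN=(all ⊤)  OUT=(all ⊤)
  B1:  IN=(all ⊤)  OUT={b:2; rest ⊤}
  B2:  IN={b:2; rest ⊤}  OUT={a:5, b:2, d:2; rest ⊤}
  B3:  IN={a:5, b:2, d:2; rest ⊤}  OUT={a:5, b:2, d:2, f:10; rest ⊤}

Merge at B3: IN[B3] = OUT[B2] = {a: 5, b: 2, c: ⊤, d: 2, e: ⊤, f: ⊤}
Applying B3's transfer function to that IN value gives OUT[B3] (row B3 above).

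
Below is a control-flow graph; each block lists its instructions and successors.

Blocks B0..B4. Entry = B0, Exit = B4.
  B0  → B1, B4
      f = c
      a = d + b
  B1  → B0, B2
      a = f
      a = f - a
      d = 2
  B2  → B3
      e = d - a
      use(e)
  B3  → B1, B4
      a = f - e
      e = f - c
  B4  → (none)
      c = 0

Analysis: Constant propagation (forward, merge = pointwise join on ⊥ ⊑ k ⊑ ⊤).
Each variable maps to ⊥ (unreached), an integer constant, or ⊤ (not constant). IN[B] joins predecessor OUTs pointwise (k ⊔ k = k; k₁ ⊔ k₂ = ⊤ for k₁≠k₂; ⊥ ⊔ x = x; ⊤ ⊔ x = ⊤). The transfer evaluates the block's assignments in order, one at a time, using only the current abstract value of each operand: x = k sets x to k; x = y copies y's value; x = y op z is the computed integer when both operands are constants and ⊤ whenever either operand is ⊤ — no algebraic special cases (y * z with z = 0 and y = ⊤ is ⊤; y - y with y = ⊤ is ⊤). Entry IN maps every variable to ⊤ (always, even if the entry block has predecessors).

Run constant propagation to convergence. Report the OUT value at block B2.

Fixpoint table:
  B0:  IN=(all ⊤)  OUT=(all ⊤)
  B1:  IN=(all ⊤)  OUT={d:2; rest ⊤}
  B2:  IN={d:2; rest ⊤}  OUT={d:2; rest ⊤}
  B3:  IN={d:2; rest ⊤}  OUT={d:2; rest ⊤}
  B4:  IN=(all ⊤)  OUT={c:0; rest ⊤}

Merge at B2: IN[B2] = OUT[B1] = {a: ⊤, b: ⊤, c: ⊤, d: 2, e: ⊤, f: ⊤}
Applying B2's transfer function to that IN value gives OUT[B2] (row B2 above).

Answer: {a: ⊤, b: ⊤, c: ⊤, d: 2, e: ⊤, f: ⊤}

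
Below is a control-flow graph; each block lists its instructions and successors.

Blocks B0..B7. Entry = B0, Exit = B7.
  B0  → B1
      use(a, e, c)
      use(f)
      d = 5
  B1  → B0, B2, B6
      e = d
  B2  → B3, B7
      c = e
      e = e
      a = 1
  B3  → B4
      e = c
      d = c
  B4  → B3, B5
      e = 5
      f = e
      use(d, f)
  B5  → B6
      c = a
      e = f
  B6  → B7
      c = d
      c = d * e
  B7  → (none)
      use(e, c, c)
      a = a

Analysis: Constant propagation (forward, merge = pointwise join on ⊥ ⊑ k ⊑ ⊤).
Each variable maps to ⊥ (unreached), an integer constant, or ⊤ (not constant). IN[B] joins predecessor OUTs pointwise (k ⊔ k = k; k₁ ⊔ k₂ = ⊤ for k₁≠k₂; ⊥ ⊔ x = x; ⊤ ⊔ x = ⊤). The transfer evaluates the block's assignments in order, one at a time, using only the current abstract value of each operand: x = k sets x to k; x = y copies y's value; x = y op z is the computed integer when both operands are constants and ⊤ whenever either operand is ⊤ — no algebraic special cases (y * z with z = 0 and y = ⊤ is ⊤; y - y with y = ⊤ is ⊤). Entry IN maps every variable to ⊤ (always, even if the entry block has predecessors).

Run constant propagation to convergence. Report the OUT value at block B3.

Answer: {a: 1, b: ⊤, c: 5, d: 5, e: 5, f: ⊤}

Derivation:
Converged values:
  B0:   IN=(all ⊤)   OUT={d:5; rest ⊤}
  B1:   IN={d:5; rest ⊤}   OUT={d:5, e:5; rest ⊤}
  B2:   IN={d:5, e:5; rest ⊤}   OUT={a:1, c:5, d:5, e:5; rest ⊤}
  B3:   IN={a:1, c:5, d:5, e:5; rest ⊤}   OUT={a:1, c:5, d:5, e:5; rest ⊤}
  B4:   IN={a:1, c:5, d:5, e:5; rest ⊤}   OUT={a:1, c:5, d:5, e:5, f:5; rest ⊤}
  B5:   IN={a:1, c:5, d:5, e:5, f:5; rest ⊤}   OUT={a:1, c:1, d:5, e:5, f:5; rest ⊤}
  B6:   IN={d:5, e:5; rest ⊤}   OUT={c:25, d:5, e:5; rest ⊤}
  B7:   IN={d:5, e:5; rest ⊤}   OUT={d:5, e:5; rest ⊤}

Merge at B3: IN[B3] = OUT[B2] ⊔ OUT[B4] = {a: 1, b: ⊤, c: 5, d: 5, e: 5, f: ⊤}
Applying B3's transfer function to that IN value gives OUT[B3] (row B3 above).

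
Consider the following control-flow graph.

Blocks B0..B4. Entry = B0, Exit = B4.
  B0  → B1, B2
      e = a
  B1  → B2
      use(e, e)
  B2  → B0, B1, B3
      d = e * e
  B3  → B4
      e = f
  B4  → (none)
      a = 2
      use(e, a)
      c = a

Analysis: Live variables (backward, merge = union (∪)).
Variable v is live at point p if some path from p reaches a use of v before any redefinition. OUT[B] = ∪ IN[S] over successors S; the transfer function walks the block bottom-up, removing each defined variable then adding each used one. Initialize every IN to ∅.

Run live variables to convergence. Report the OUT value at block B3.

Converged values:
  B0:   IN={a, f}   OUT={a, e, f}
  B1:   IN={a, e, f}   OUT={a, e, f}
  B2:   IN={a, e, f}   OUT={a, e, f}
  B3:   IN={f}   OUT={e}
  B4:   IN={e}   OUT={}

Merge at B3: OUT[B3] = IN[B4] = {e}

Answer: {e}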